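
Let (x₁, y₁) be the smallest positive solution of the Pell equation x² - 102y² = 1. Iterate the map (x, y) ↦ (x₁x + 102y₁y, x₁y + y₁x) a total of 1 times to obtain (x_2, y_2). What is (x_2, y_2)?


Step 1: Find the fundamental solution (x₁, y₁) of x² - 102y² = 1.
  Expand √102 as a continued fraction. a₀ = ⌊√102⌋ = 10; iterate m_{k+1} = d_k·a_k − m_k, d_{k+1} = (102 − m_{k+1}²)/d_k, a_{k+1} = ⌊(a₀ + m_{k+1})/d_{k+1}⌋ (starting m₀ = 0, d₀ = 1), with convergents p_k = a_k·p_{k-1} + p_{k-2}, q_k = a_k·q_{k-1} + q_{k-2} (p₋₁ = 1, q₋₁ = 0):
  k = 0: a₀ = 10; p₀/q₀ = 10/1; p₀² − 102·q₀² = 100 − 102 = -2.
  k = 1: m = 10, d = 2, a = ⌊(10 + 10)/2⌋ = 10; p/q = (10·10 + 1)/(10·1 + 0) = 101/10; p² − 102·q² = 10201 − 10200 = 1.
  The first convergent with p² − 102·q² = 1 gives the fundamental solution (x₁, y₁) = (101, 10).
Step 2: Apply the recurrence (x_{n+1}, y_{n+1}) = (x₁x_n + 102y₁y_n, x₁y_n + y₁x_n) repeatedly.
  From (x_1, y_1) = (101, 10): x_2 = 101·101 + 102·10·10 = 20401; y_2 = 101·10 + 10·101 = 2020.
Step 3: Verify x_2² - 102·y_2² = 416200801 - 416200800 = 1 (should be 1). ✓

(x_1, y_1) = (101, 10); (x_2, y_2) = (20401, 2020).


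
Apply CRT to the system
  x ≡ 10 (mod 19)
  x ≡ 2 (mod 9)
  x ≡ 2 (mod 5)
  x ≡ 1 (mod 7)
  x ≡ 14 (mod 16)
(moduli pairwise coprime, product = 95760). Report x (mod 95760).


Product of moduli M = 19 · 9 · 5 · 7 · 16 = 95760.
Merge one congruence at a time:
  Start: x ≡ 10 (mod 19).
  Combine with x ≡ 2 (mod 9); new modulus lcm = 171.
    Write x = 10 + 19·t and substitute into x ≡ 2 (mod 9): 19·t ≡ 2 − 10 = -8 (mod 9).
    Reduce coefficients mod 9: 1·t ≡ 1 (mod 9).
    So t ≡ 1 (mod 9).
    Then x = 10 + 19·1 = 29, valid modulo lcm(19, 9) = 171: x ≡ 29 (mod 171).
  Combine with x ≡ 2 (mod 5); new modulus lcm = 855.
    Write x = 29 + 171·t and substitute into x ≡ 2 (mod 5): 171·t ≡ 2 − 29 = -27 (mod 5).
    Reduce coefficients mod 5: 1·t ≡ 3 (mod 5).
    So t ≡ 3 (mod 5).
    Then x = 29 + 171·3 = 542, valid modulo lcm(171, 5) = 855: x ≡ 542 (mod 855).
  Combine with x ≡ 1 (mod 7); new modulus lcm = 5985.
    Write x = 542 + 855·t and substitute into x ≡ 1 (mod 7): 855·t ≡ 1 − 542 = -541 (mod 7).
    Reduce coefficients mod 7: 1·t ≡ 5 (mod 7).
    So t ≡ 5 (mod 7).
    Then x = 542 + 855·5 = 4817, valid modulo lcm(855, 7) = 5985: x ≡ 4817 (mod 5985).
  Combine with x ≡ 14 (mod 16); new modulus lcm = 95760.
    Write x = 4817 + 5985·t and substitute into x ≡ 14 (mod 16): 5985·t ≡ 14 − 4817 = -4803 (mod 16).
    Reduce coefficients mod 16: 1·t ≡ 13 (mod 16).
    So t ≡ 13 (mod 16).
    Then x = 4817 + 5985·13 = 82622, valid modulo lcm(5985, 16) = 95760: x ≡ 82622 (mod 95760).
Verify against each original: 82622 mod 19 = 10, 82622 mod 9 = 2, 82622 mod 5 = 2, 82622 mod 7 = 1, 82622 mod 16 = 14.

x ≡ 82622 (mod 95760).


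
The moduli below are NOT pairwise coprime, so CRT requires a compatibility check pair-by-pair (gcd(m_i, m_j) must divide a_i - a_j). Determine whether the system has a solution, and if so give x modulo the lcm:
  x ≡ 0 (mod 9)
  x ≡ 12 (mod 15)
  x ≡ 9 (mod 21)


Moduli 9, 15, 21 are not pairwise coprime, so CRT works modulo lcm(m_i) when all pairwise compatibility conditions hold.
Pairwise compatibility: gcd(m_i, m_j) must divide a_i - a_j for every pair.
Merge one congruence at a time:
  Start: x ≡ 0 (mod 9).
  Combine with x ≡ 12 (mod 15): gcd(9, 15) = 3; 12 - 0 = 12, which IS divisible by 3, so compatible.
    Write x = 0 + 9·t and substitute into x ≡ 12 (mod 15): 9·t ≡ 12 − 0 = 12 (mod 15).
    Divide the congruence (and modulus) by g = 3: 3·t ≡ 4 (mod 5).
    The inverse of 3 mod 5 is 2 (since 3·2 = 6 = 1·5 + 1), so t ≡ 2·4 = 8 ≡ 3 (mod 5).
    Then x = 0 + 9·3 = 27, valid modulo lcm(9, 15) = 45: x ≡ 27 (mod 45).
  Combine with x ≡ 9 (mod 21): gcd(45, 21) = 3; 9 - 27 = -18, which IS divisible by 3, so compatible.
    Write x = 27 + 45·t and substitute into x ≡ 9 (mod 21): 45·t ≡ 9 − 27 = -18 (mod 21).
    Divide the congruence (and modulus) by g = 3: 15·t ≡ -6 (mod 7).
    Reduce coefficients mod 7: 1·t ≡ 1 (mod 7).
    So t ≡ 1 (mod 7).
    Then x = 27 + 45·1 = 72, valid modulo lcm(45, 21) = 315: x ≡ 72 (mod 315).
Verify: 72 mod 9 = 0, 72 mod 15 = 12, 72 mod 21 = 9.

x ≡ 72 (mod 315).


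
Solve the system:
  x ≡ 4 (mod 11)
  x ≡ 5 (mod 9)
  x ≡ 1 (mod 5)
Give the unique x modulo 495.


Moduli 11, 9, 5 are pairwise coprime; by CRT there is a unique solution modulo M = 11 · 9 · 5 = 495.
Solve pairwise, accumulating the modulus:
  Start with x ≡ 4 (mod 11).
  Combine with x ≡ 5 (mod 9): since gcd(11, 9) = 1, we get a unique residue mod 99.
    Write x = 4 + 11·t and substitute into x ≡ 5 (mod 9): 11·t ≡ 5 − 4 = 1 (mod 9).
    Reduce coefficients mod 9: 2·t ≡ 1 (mod 9).
    The inverse of 2 mod 9 is 5 (since 2·5 = 10 = 1·9 + 1), so t ≡ 5·1 = 5 ≡ 5 (mod 9).
    Then x = 4 + 11·5 = 59, valid modulo lcm(11, 9) = 99: x ≡ 59 (mod 99).
  Combine with x ≡ 1 (mod 5): since gcd(99, 5) = 1, we get a unique residue mod 495.
    Write x = 59 + 99·t and substitute into x ≡ 1 (mod 5): 99·t ≡ 1 − 59 = -58 (mod 5).
    Reduce coefficients mod 5: 4·t ≡ 2 (mod 5).
    The inverse of 4 mod 5 is 4 (since 4·4 = 16 = 3·5 + 1), so t ≡ 4·2 = 8 ≡ 3 (mod 5).
    Then x = 59 + 99·3 = 356, valid modulo lcm(99, 5) = 495: x ≡ 356 (mod 495).
Verify: 356 mod 11 = 4 ✓, 356 mod 9 = 5 ✓, 356 mod 5 = 1 ✓.

x ≡ 356 (mod 495).


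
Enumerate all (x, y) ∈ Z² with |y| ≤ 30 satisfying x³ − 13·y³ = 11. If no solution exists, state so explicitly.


The equation is x³ - 13y³ = 11. For fixed y, x³ = 13·y³ + 11, so a solution requires the RHS to be a perfect cube.
Strategy: iterate y from -30 to 30, compute RHS = 13·y³ + 11, and check whether it is a (positive or negative) perfect cube.
Check small values of y:
  y = 0: RHS = 11 is not a perfect cube.
  y = 1: RHS = 24 is not a perfect cube.
  y = -1: RHS = -2 is not a perfect cube.
  y = 2: RHS = 115 is not a perfect cube.
  y = -2: RHS = -93 is not a perfect cube.
  y = 3: RHS = 362 is not a perfect cube.
  y = -3: RHS = -340 is not a perfect cube.
Continuing the search up to |y| = 30 finds no solutions either.
No (x, y) in the scanned range satisfies the equation.

No integer solutions with |y| ≤ 30.


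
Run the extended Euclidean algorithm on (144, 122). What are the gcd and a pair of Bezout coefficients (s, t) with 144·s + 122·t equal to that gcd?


Euclidean algorithm on (144, 122) — divide until remainder is 0:
  144 = 1 · 122 + 22
  122 = 5 · 22 + 12
  22 = 1 · 12 + 10
  12 = 1 · 10 + 2
  10 = 5 · 2 + 0
gcd(144, 122) = 2.
Track Bezout coefficients alongside the remainders: start with r₀ = 144 = a·1 + b·0 (s = 1, t = 0) and r₁ = 122 = a·0 + b·1 (s = 0, t = 1); each new remainder r_{k+1} = r_{k-1} − q_k·r_k inherits s_{k+1} = s_{k-1} − q_k·s_k, t_{k+1} = t_{k-1} − q_k·t_k, so r_k = a·s_k + b·t_k at every step:
  q = 1: r = 22, s = 1 − 1·0 = 1, t = 0 − 1·1 = -1  (check: 144·1 + 122·(-1) = 22)
  q = 5: r = 12, s = 0 − 5·1 = -5, t = 1 − 5·(-1) = 6  (check: 144·(-5) + 122·6 = 12)
  q = 1: r = 10, s = 1 − 1·(-5) = 6, t = -1 − 1·6 = -7  (check: 144·6 + 122·(-7) = 10)
  q = 1: r = 2, s = -5 − 1·6 = -11, t = 6 − 1·(-7) = 13  (check: 144·(-11) + 122·13 = 2)
The row with r = 2 (the gcd) gives the Bezout coefficients s = -11, t = 13.
Result: 144 · (-11) + 122 · (13) = 2.

gcd(144, 122) = 2; s = -11, t = 13 (check: 144·(-11) + 122·13 = 2).


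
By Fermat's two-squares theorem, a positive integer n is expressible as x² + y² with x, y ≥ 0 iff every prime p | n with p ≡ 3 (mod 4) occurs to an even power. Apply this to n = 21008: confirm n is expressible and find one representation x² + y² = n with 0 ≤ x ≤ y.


Step 1: Factor n = 21008 = 2^4 · 13 · 101.
Step 2: Check the mod-4 condition on each prime factor: 2 = 2 (special); 13 ≡ 1 (mod 4), exponent 1; 101 ≡ 1 (mod 4), exponent 1.
All primes ≡ 3 (mod 4) appear to even exponent (or don't appear), so by the two-squares theorem n IS expressible as a sum of two squares.
Step 3: Build a representation. Group n = k² · m with k = 4 and m = 13 · 101 = 1313 (a product of primes ≡ 1 (mod 4)); a representation of m scales to one of n via (k·x)² + (k·y)² = k²(x² + y²). Each prime p ≡ 1 (mod 4) is itself a sum of two squares; find a² by testing p − a² for a perfect square:
  13: 13 − 1² = 12, 13 − 2² = 9 = 3² ⇒ 13 = 2² + 3².
  101: 101 − 1² = 100 = 10² ⇒ 101 = 1² + 10².
  Combine using the Brahmagupta–Fibonacci identity (a² + b²)(c² + d²) = (ac − bd)² + (ad + bc)² = (ac + bd)² + (ad − bc)²:
  13 · 101 = 1313: from (2² + 3²)(1² + 10²), take (2·1 − 3·10, 2·10 + 3·1) = (2 − 30, 20 + 3) = (-28, 23); dropping signs (only squares matter) gives (28, 23); check 28² + 23² = 784 + 529 = 1313 ✓.
  Scale by k = 4: (4·28, 4·23) = (112, 92).
Step 4: Order so x ≤ y and verify: 92² + 112² = 8464 + 12544 = 21008 = n. ✓

n = 21008 = 92² + 112² (one valid representation with x ≤ y).


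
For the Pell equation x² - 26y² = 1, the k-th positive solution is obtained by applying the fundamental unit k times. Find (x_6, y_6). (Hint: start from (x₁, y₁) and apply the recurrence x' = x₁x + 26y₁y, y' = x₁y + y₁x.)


Step 1: Find the fundamental solution (x₁, y₁) of x² - 26y² = 1.
  Expand √26 as a continued fraction. a₀ = ⌊√26⌋ = 5; iterate m_{k+1} = d_k·a_k − m_k, d_{k+1} = (26 − m_{k+1}²)/d_k, a_{k+1} = ⌊(a₀ + m_{k+1})/d_{k+1}⌋ (starting m₀ = 0, d₀ = 1), with convergents p_k = a_k·p_{k-1} + p_{k-2}, q_k = a_k·q_{k-1} + q_{k-2} (p₋₁ = 1, q₋₁ = 0):
  k = 0: a₀ = 5; p₀/q₀ = 5/1; p₀² − 26·q₀² = 25 − 26 = -1.
  k = 1: m = 5, d = 1, a = ⌊(5 + 5)/1⌋ = 10; p/q = (10·5 + 1)/(10·1 + 0) = 51/10; p² − 26·q² = 2601 − 2600 = 1.
  The first convergent with p² − 26·q² = 1 gives the fundamental solution (x₁, y₁) = (51, 10).
Step 2: Apply the recurrence (x_{n+1}, y_{n+1}) = (x₁x_n + 26y₁y_n, x₁y_n + y₁x_n) repeatedly.
  From (x_1, y_1) = (51, 10): x_2 = 51·51 + 26·10·10 = 5201; y_2 = 51·10 + 10·51 = 1020.
  From (x_2, y_2) = (5201, 1020): x_3 = 51·5201 + 26·10·1020 = 530451; y_3 = 51·1020 + 10·5201 = 104030.
  From (x_3, y_3) = (530451, 104030): x_4 = 51·530451 + 26·10·104030 = 54100801; y_4 = 51·104030 + 10·530451 = 10610040.
  From (x_4, y_4) = (54100801, 10610040): x_5 = 51·54100801 + 26·10·10610040 = 5517751251; y_5 = 51·10610040 + 10·54100801 = 1082120050.
  From (x_5, y_5) = (5517751251, 1082120050): x_6 = 51·5517751251 + 26·10·1082120050 = 562756526801; y_6 = 51·1082120050 + 10·5517751251 = 110365635060.
Step 3: Verify x_6² - 26·y_6² = 316694908457124631293601 - 316694908457124631293600 = 1 (should be 1). ✓

(x_1, y_1) = (51, 10); (x_6, y_6) = (562756526801, 110365635060).


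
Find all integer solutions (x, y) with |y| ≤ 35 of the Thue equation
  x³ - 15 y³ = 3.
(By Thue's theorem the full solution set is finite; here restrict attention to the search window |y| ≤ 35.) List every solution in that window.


The equation is x³ - 15y³ = 3. For fixed y, x³ = 15·y³ + 3, so a solution requires the RHS to be a perfect cube.
Strategy: iterate y from -35 to 35, compute RHS = 15·y³ + 3, and check whether it is a (positive or negative) perfect cube.
Check small values of y:
  y = 0: RHS = 3 is not a perfect cube.
  y = 1: RHS = 18 is not a perfect cube.
  y = -1: RHS = -12 is not a perfect cube.
  y = 2: RHS = 123 is not a perfect cube.
  y = -2: RHS = -117 is not a perfect cube.
  y = 3: RHS = 408 is not a perfect cube.
  y = -3: RHS = -402 is not a perfect cube.
Continuing the search up to |y| = 35 finds no solutions either.
No (x, y) in the scanned range satisfies the equation.

No integer solutions with |y| ≤ 35.


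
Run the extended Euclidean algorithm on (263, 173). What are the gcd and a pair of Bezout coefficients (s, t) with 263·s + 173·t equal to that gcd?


Euclidean algorithm on (263, 173) — divide until remainder is 0:
  263 = 1 · 173 + 90
  173 = 1 · 90 + 83
  90 = 1 · 83 + 7
  83 = 11 · 7 + 6
  7 = 1 · 6 + 1
  6 = 6 · 1 + 0
gcd(263, 173) = 1.
Track Bezout coefficients alongside the remainders: start with r₀ = 263 = a·1 + b·0 (s = 1, t = 0) and r₁ = 173 = a·0 + b·1 (s = 0, t = 1); each new remainder r_{k+1} = r_{k-1} − q_k·r_k inherits s_{k+1} = s_{k-1} − q_k·s_k, t_{k+1} = t_{k-1} − q_k·t_k, so r_k = a·s_k + b·t_k at every step:
  q = 1: r = 90, s = 1 − 1·0 = 1, t = 0 − 1·1 = -1  (check: 263·1 + 173·(-1) = 90)
  q = 1: r = 83, s = 0 − 1·1 = -1, t = 1 − 1·(-1) = 2  (check: 263·(-1) + 173·2 = 83)
  q = 1: r = 7, s = 1 − 1·(-1) = 2, t = -1 − 1·2 = -3  (check: 263·2 + 173·(-3) = 7)
  q = 11: r = 6, s = -1 − 11·2 = -23, t = 2 − 11·(-3) = 35  (check: 263·(-23) + 173·35 = 6)
  q = 1: r = 1, s = 2 − 1·(-23) = 25, t = -3 − 1·35 = -38  (check: 263·25 + 173·(-38) = 1)
The row with r = 1 (the gcd) gives the Bezout coefficients s = 25, t = -38.
Result: 263 · (25) + 173 · (-38) = 1.

gcd(263, 173) = 1; s = 25, t = -38 (check: 263·25 + 173·(-38) = 1).


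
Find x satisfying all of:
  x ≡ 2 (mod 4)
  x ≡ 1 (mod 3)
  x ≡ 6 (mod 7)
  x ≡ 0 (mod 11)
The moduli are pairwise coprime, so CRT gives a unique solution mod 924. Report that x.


Product of moduli M = 4 · 3 · 7 · 11 = 924.
Merge one congruence at a time:
  Start: x ≡ 2 (mod 4).
  Combine with x ≡ 1 (mod 3); new modulus lcm = 12.
    Write x = 2 + 4·t and substitute into x ≡ 1 (mod 3): 4·t ≡ 1 − 2 = -1 (mod 3).
    Reduce coefficients mod 3: 1·t ≡ 2 (mod 3).
    So t ≡ 2 (mod 3).
    Then x = 2 + 4·2 = 10, valid modulo lcm(4, 3) = 12: x ≡ 10 (mod 12).
  Combine with x ≡ 6 (mod 7); new modulus lcm = 84.
    Write x = 10 + 12·t and substitute into x ≡ 6 (mod 7): 12·t ≡ 6 − 10 = -4 (mod 7).
    Reduce coefficients mod 7: 5·t ≡ 3 (mod 7).
    The inverse of 5 mod 7 is 3 (since 5·3 = 15 = 2·7 + 1), so t ≡ 3·3 = 9 ≡ 2 (mod 7).
    Then x = 10 + 12·2 = 34, valid modulo lcm(12, 7) = 84: x ≡ 34 (mod 84).
  Combine with x ≡ 0 (mod 11); new modulus lcm = 924.
    Write x = 34 + 84·t and substitute into x ≡ 0 (mod 11): 84·t ≡ 0 − 34 = -34 (mod 11).
    Reduce coefficients mod 11: 7·t ≡ 10 (mod 11).
    The inverse of 7 mod 11 is 8 (since 7·8 = 56 = 5·11 + 1), so t ≡ 8·10 = 80 ≡ 3 (mod 11).
    Then x = 34 + 84·3 = 286, valid modulo lcm(84, 11) = 924: x ≡ 286 (mod 924).
Verify against each original: 286 mod 4 = 2, 286 mod 3 = 1, 286 mod 7 = 6, 286 mod 11 = 0.

x ≡ 286 (mod 924).


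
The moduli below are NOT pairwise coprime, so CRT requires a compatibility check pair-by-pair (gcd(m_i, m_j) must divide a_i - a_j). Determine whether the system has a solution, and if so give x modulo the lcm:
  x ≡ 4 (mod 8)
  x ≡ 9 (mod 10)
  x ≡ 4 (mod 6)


Moduli 8, 10, 6 are not pairwise coprime, so CRT works modulo lcm(m_i) when all pairwise compatibility conditions hold.
Pairwise compatibility: gcd(m_i, m_j) must divide a_i - a_j for every pair.
Merge one congruence at a time:
  Start: x ≡ 4 (mod 8).
  Combine with x ≡ 9 (mod 10): gcd(8, 10) = 2, and 9 - 4 = 5 is NOT divisible by 2.
    ⇒ system is inconsistent (no integer solution).

No solution (the system is inconsistent).


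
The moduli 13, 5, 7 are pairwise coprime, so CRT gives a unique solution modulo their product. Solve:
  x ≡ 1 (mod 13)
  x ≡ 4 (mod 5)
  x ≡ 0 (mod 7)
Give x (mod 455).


Moduli 13, 5, 7 are pairwise coprime; by CRT there is a unique solution modulo M = 13 · 5 · 7 = 455.
Solve pairwise, accumulating the modulus:
  Start with x ≡ 1 (mod 13).
  Combine with x ≡ 4 (mod 5): since gcd(13, 5) = 1, we get a unique residue mod 65.
    Write x = 1 + 13·t and substitute into x ≡ 4 (mod 5): 13·t ≡ 4 − 1 = 3 (mod 5).
    Reduce coefficients mod 5: 3·t ≡ 3 (mod 5).
    The inverse of 3 mod 5 is 2 (since 3·2 = 6 = 1·5 + 1), so t ≡ 2·3 = 6 ≡ 1 (mod 5).
    Then x = 1 + 13·1 = 14, valid modulo lcm(13, 5) = 65: x ≡ 14 (mod 65).
  Combine with x ≡ 0 (mod 7): since gcd(65, 7) = 1, we get a unique residue mod 455.
    Write x = 14 + 65·t and substitute into x ≡ 0 (mod 7): 65·t ≡ 0 − 14 = -14 (mod 7).
    Reduce coefficients mod 7: 2·t ≡ 0 (mod 7).
    The inverse of 2 mod 7 is 4 (since 2·4 = 8 = 1·7 + 1), so t ≡ 4·0 = 0 ≡ 0 (mod 7).
    Then x = 14 + 65·0 = 14, valid modulo lcm(65, 7) = 455: x ≡ 14 (mod 455).
Verify: 14 mod 13 = 1 ✓, 14 mod 5 = 4 ✓, 14 mod 7 = 0 ✓.

x ≡ 14 (mod 455).


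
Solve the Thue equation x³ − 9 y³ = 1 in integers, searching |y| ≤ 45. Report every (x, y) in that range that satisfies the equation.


The equation is x³ - 9y³ = 1. For fixed y, x³ = 9·y³ + 1, so a solution requires the RHS to be a perfect cube.
Strategy: iterate y from -45 to 45, compute RHS = 9·y³ + 1, and check whether it is a (positive or negative) perfect cube.
Check small values of y:
  y = 0: RHS = 1 = (1)³ ⇒ x = 1 works.
  y = 1: RHS = 10 is not a perfect cube.
  y = -1: RHS = -8 = (-2)³ ⇒ x = -2 works.
  y = 2: RHS = 73 is not a perfect cube.
  y = -2: RHS = -71 is not a perfect cube.
  y = 3: RHS = 244 is not a perfect cube.
  y = -3: RHS = -242 is not a perfect cube.
Continuing the search up to |y| = 45 finds no further solutions beyond those listed.
Collected solutions: (1, 0), (-2, -1).

Solutions (with |y| ≤ 45): (1, 0), (-2, -1).


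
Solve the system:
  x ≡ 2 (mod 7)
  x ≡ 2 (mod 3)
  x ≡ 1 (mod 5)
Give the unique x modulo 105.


Moduli 7, 3, 5 are pairwise coprime; by CRT there is a unique solution modulo M = 7 · 3 · 5 = 105.
Solve pairwise, accumulating the modulus:
  Start with x ≡ 2 (mod 7).
  Combine with x ≡ 2 (mod 3): since gcd(7, 3) = 1, we get a unique residue mod 21.
    Write x = 2 + 7·t and substitute into x ≡ 2 (mod 3): 7·t ≡ 2 − 2 = 0 (mod 3).
    Reduce coefficients mod 3: 1·t ≡ 0 (mod 3).
    So t ≡ 0 (mod 3).
    Then x = 2 + 7·0 = 2, valid modulo lcm(7, 3) = 21: x ≡ 2 (mod 21).
  Combine with x ≡ 1 (mod 5): since gcd(21, 5) = 1, we get a unique residue mod 105.
    Write x = 2 + 21·t and substitute into x ≡ 1 (mod 5): 21·t ≡ 1 − 2 = -1 (mod 5).
    Reduce coefficients mod 5: 1·t ≡ 4 (mod 5).
    So t ≡ 4 (mod 5).
    Then x = 2 + 21·4 = 86, valid modulo lcm(21, 5) = 105: x ≡ 86 (mod 105).
Verify: 86 mod 7 = 2 ✓, 86 mod 3 = 2 ✓, 86 mod 5 = 1 ✓.

x ≡ 86 (mod 105).


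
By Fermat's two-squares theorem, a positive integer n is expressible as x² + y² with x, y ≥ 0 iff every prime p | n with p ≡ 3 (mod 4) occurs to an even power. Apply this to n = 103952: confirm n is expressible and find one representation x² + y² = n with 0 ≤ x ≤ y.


Step 1: Factor n = 103952 = 2^4 · 73 · 89.
Step 2: Check the mod-4 condition on each prime factor: 2 = 2 (special); 73 ≡ 1 (mod 4), exponent 1; 89 ≡ 1 (mod 4), exponent 1.
All primes ≡ 3 (mod 4) appear to even exponent (or don't appear), so by the two-squares theorem n IS expressible as a sum of two squares.
Step 3: Build a representation. Group n = k² · m with k = 4 and m = 73 · 89 = 6497 (a product of primes ≡ 1 (mod 4)); a representation of m scales to one of n via (k·x)² + (k·y)² = k²(x² + y²). Each prime p ≡ 1 (mod 4) is itself a sum of two squares; find a² by testing p − a² for a perfect square:
  73: 73 − 1² = 72, 73 − 2² = 69, 73 − 3² = 64 = 8² ⇒ 73 = 3² + 8².
  89: 89 − 1² = 88, 89 − 2² = 85, 89 − 3² = 80, 89 − 4² = 73, 89 − 5² = 64 = 8² ⇒ 89 = 5² + 8².
  Combine using the Brahmagupta–Fibonacci identity (a² + b²)(c² + d²) = (ac − bd)² + (ad + bc)² = (ac + bd)² + (ad − bc)²:
  73 · 89 = 6497: from (3² + 8²)(5² + 8²), take (3·5 − 8·8, 3·8 + 8·5) = (15 − 64, 24 + 40) = (-49, 64); dropping signs (only squares matter) gives (49, 64); check 49² + 64² = 2401 + 4096 = 6497 ✓.
  Scale by k = 4: (4·49, 4·64) = (196, 256).
Step 4: Order so x ≤ y and verify: 196² + 256² = 38416 + 65536 = 103952 = n. ✓

n = 103952 = 196² + 256² (one valid representation with x ≤ y).


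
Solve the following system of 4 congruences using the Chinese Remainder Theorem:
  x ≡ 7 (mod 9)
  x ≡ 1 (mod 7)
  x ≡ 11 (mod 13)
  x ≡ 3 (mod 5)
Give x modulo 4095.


Product of moduli M = 9 · 7 · 13 · 5 = 4095.
Merge one congruence at a time:
  Start: x ≡ 7 (mod 9).
  Combine with x ≡ 1 (mod 7); new modulus lcm = 63.
    Write x = 7 + 9·t and substitute into x ≡ 1 (mod 7): 9·t ≡ 1 − 7 = -6 (mod 7).
    Reduce coefficients mod 7: 2·t ≡ 1 (mod 7).
    The inverse of 2 mod 7 is 4 (since 2·4 = 8 = 1·7 + 1), so t ≡ 4·1 = 4 ≡ 4 (mod 7).
    Then x = 7 + 9·4 = 43, valid modulo lcm(9, 7) = 63: x ≡ 43 (mod 63).
  Combine with x ≡ 11 (mod 13); new modulus lcm = 819.
    Write x = 43 + 63·t and substitute into x ≡ 11 (mod 13): 63·t ≡ 11 − 43 = -32 (mod 13).
    Reduce coefficients mod 13: 11·t ≡ 7 (mod 13).
    The inverse of 11 mod 13 is 6 (since 11·6 = 66 = 5·13 + 1), so t ≡ 6·7 = 42 ≡ 3 (mod 13).
    Then x = 43 + 63·3 = 232, valid modulo lcm(63, 13) = 819: x ≡ 232 (mod 819).
  Combine with x ≡ 3 (mod 5); new modulus lcm = 4095.
    Write x = 232 + 819·t and substitute into x ≡ 3 (mod 5): 819·t ≡ 3 − 232 = -229 (mod 5).
    Reduce coefficients mod 5: 4·t ≡ 1 (mod 5).
    The inverse of 4 mod 5 is 4 (since 4·4 = 16 = 3·5 + 1), so t ≡ 4·1 = 4 ≡ 4 (mod 5).
    Then x = 232 + 819·4 = 3508, valid modulo lcm(819, 5) = 4095: x ≡ 3508 (mod 4095).
Verify against each original: 3508 mod 9 = 7, 3508 mod 7 = 1, 3508 mod 13 = 11, 3508 mod 5 = 3.

x ≡ 3508 (mod 4095).


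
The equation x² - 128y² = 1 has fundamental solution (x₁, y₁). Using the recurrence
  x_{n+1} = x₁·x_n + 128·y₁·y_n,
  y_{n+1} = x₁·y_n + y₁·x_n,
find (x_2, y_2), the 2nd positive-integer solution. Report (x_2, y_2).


Step 1: Find the fundamental solution (x₁, y₁) of x² - 128y² = 1.
  Expand √128 as a continued fraction. a₀ = ⌊√128⌋ = 11; iterate m_{k+1} = d_k·a_k − m_k, d_{k+1} = (128 − m_{k+1}²)/d_k, a_{k+1} = ⌊(a₀ + m_{k+1})/d_{k+1}⌋ (starting m₀ = 0, d₀ = 1), with convergents p_k = a_k·p_{k-1} + p_{k-2}, q_k = a_k·q_{k-1} + q_{k-2} (p₋₁ = 1, q₋₁ = 0):
  k = 0: a₀ = 11; p₀/q₀ = 11/1; p₀² − 128·q₀² = 121 − 128 = -7.
  k = 1: m = 11, d = 7, a = ⌊(11 + 11)/7⌋ = 3; p/q = (3·11 + 1)/(3·1 + 0) = 34/3; p² − 128·q² = 1156 − 1152 = 4.
  k = 2: m = 10, d = 4, a = ⌊(11 + 10)/4⌋ = 5; p/q = (5·34 + 11)/(5·3 + 1) = 181/16; p² − 128·q² = 32761 − 32768 = -7.
  k = 3: m = 10, d = 7, a = ⌊(11 + 10)/7⌋ = 3; p/q = (3·181 + 34)/(3·16 + 3) = 577/51; p² − 128·q² = 332929 − 332928 = 1.
  The first convergent with p² − 128·q² = 1 gives the fundamental solution (x₁, y₁) = (577, 51).
Step 2: Apply the recurrence (x_{n+1}, y_{n+1}) = (x₁x_n + 128y₁y_n, x₁y_n + y₁x_n) repeatedly.
  From (x_1, y_1) = (577, 51): x_2 = 577·577 + 128·51·51 = 665857; y_2 = 577·51 + 51·577 = 58854.
Step 3: Verify x_2² - 128·y_2² = 443365544449 - 443365544448 = 1 (should be 1). ✓

(x_1, y_1) = (577, 51); (x_2, y_2) = (665857, 58854).


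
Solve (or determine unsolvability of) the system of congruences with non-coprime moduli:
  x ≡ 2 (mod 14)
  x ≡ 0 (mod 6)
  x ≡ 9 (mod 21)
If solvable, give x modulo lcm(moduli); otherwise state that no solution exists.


Moduli 14, 6, 21 are not pairwise coprime, so CRT works modulo lcm(m_i) when all pairwise compatibility conditions hold.
Pairwise compatibility: gcd(m_i, m_j) must divide a_i - a_j for every pair.
Merge one congruence at a time:
  Start: x ≡ 2 (mod 14).
  Combine with x ≡ 0 (mod 6): gcd(14, 6) = 2; 0 - 2 = -2, which IS divisible by 2, so compatible.
    Write x = 2 + 14·t and substitute into x ≡ 0 (mod 6): 14·t ≡ 0 − 2 = -2 (mod 6).
    Divide the congruence (and modulus) by g = 2: 7·t ≡ -1 (mod 3).
    Reduce coefficients mod 3: 1·t ≡ 2 (mod 3).
    So t ≡ 2 (mod 3).
    Then x = 2 + 14·2 = 30, valid modulo lcm(14, 6) = 42: x ≡ 30 (mod 42).
  Combine with x ≡ 9 (mod 21): gcd(42, 21) = 21; 9 - 30 = -21, which IS divisible by 21, so compatible.
    Write x = 30 + 42·t and substitute into x ≡ 9 (mod 21): 42·t ≡ 9 − 30 = -21 (mod 21).
    Divide the congruence (and modulus) by g = 21: 2·t ≡ -1 (mod 1).
    Modulo 1 every t works; take t = 0.
    Then x = 30 + 42·0 = 30, valid modulo lcm(42, 21) = 42: x ≡ 30 (mod 42).
Verify: 30 mod 14 = 2, 30 mod 6 = 0, 30 mod 21 = 9.

x ≡ 30 (mod 42).


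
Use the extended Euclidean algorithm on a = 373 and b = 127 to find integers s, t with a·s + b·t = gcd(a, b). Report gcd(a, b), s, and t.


Euclidean algorithm on (373, 127) — divide until remainder is 0:
  373 = 2 · 127 + 119
  127 = 1 · 119 + 8
  119 = 14 · 8 + 7
  8 = 1 · 7 + 1
  7 = 7 · 1 + 0
gcd(373, 127) = 1.
Track Bezout coefficients alongside the remainders: start with r₀ = 373 = a·1 + b·0 (s = 1, t = 0) and r₁ = 127 = a·0 + b·1 (s = 0, t = 1); each new remainder r_{k+1} = r_{k-1} − q_k·r_k inherits s_{k+1} = s_{k-1} − q_k·s_k, t_{k+1} = t_{k-1} − q_k·t_k, so r_k = a·s_k + b·t_k at every step:
  q = 2: r = 119, s = 1 − 2·0 = 1, t = 0 − 2·1 = -2  (check: 373·1 + 127·(-2) = 119)
  q = 1: r = 8, s = 0 − 1·1 = -1, t = 1 − 1·(-2) = 3  (check: 373·(-1) + 127·3 = 8)
  q = 14: r = 7, s = 1 − 14·(-1) = 15, t = -2 − 14·3 = -44  (check: 373·15 + 127·(-44) = 7)
  q = 1: r = 1, s = -1 − 1·15 = -16, t = 3 − 1·(-44) = 47  (check: 373·(-16) + 127·47 = 1)
The row with r = 1 (the gcd) gives the Bezout coefficients s = -16, t = 47.
Result: 373 · (-16) + 127 · (47) = 1.

gcd(373, 127) = 1; s = -16, t = 47 (check: 373·(-16) + 127·47 = 1).


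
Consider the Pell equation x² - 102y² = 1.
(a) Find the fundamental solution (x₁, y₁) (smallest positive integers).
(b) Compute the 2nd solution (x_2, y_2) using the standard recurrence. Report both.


Step 1: Find the fundamental solution (x₁, y₁) of x² - 102y² = 1.
  Expand √102 as a continued fraction. a₀ = ⌊√102⌋ = 10; iterate m_{k+1} = d_k·a_k − m_k, d_{k+1} = (102 − m_{k+1}²)/d_k, a_{k+1} = ⌊(a₀ + m_{k+1})/d_{k+1}⌋ (starting m₀ = 0, d₀ = 1), with convergents p_k = a_k·p_{k-1} + p_{k-2}, q_k = a_k·q_{k-1} + q_{k-2} (p₋₁ = 1, q₋₁ = 0):
  k = 0: a₀ = 10; p₀/q₀ = 10/1; p₀² − 102·q₀² = 100 − 102 = -2.
  k = 1: m = 10, d = 2, a = ⌊(10 + 10)/2⌋ = 10; p/q = (10·10 + 1)/(10·1 + 0) = 101/10; p² − 102·q² = 10201 − 10200 = 1.
  The first convergent with p² − 102·q² = 1 gives the fundamental solution (x₁, y₁) = (101, 10).
Step 2: Apply the recurrence (x_{n+1}, y_{n+1}) = (x₁x_n + 102y₁y_n, x₁y_n + y₁x_n) repeatedly.
  From (x_1, y_1) = (101, 10): x_2 = 101·101 + 102·10·10 = 20401; y_2 = 101·10 + 10·101 = 2020.
Step 3: Verify x_2² - 102·y_2² = 416200801 - 416200800 = 1 (should be 1). ✓

(x_1, y_1) = (101, 10); (x_2, y_2) = (20401, 2020).


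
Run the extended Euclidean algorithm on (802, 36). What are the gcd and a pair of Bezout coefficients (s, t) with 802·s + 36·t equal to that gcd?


Euclidean algorithm on (802, 36) — divide until remainder is 0:
  802 = 22 · 36 + 10
  36 = 3 · 10 + 6
  10 = 1 · 6 + 4
  6 = 1 · 4 + 2
  4 = 2 · 2 + 0
gcd(802, 36) = 2.
Track Bezout coefficients alongside the remainders: start with r₀ = 802 = a·1 + b·0 (s = 1, t = 0) and r₁ = 36 = a·0 + b·1 (s = 0, t = 1); each new remainder r_{k+1} = r_{k-1} − q_k·r_k inherits s_{k+1} = s_{k-1} − q_k·s_k, t_{k+1} = t_{k-1} − q_k·t_k, so r_k = a·s_k + b·t_k at every step:
  q = 22: r = 10, s = 1 − 22·0 = 1, t = 0 − 22·1 = -22  (check: 802·1 + 36·(-22) = 10)
  q = 3: r = 6, s = 0 − 3·1 = -3, t = 1 − 3·(-22) = 67  (check: 802·(-3) + 36·67 = 6)
  q = 1: r = 4, s = 1 − 1·(-3) = 4, t = -22 − 1·67 = -89  (check: 802·4 + 36·(-89) = 4)
  q = 1: r = 2, s = -3 − 1·4 = -7, t = 67 − 1·(-89) = 156  (check: 802·(-7) + 36·156 = 2)
The row with r = 2 (the gcd) gives the Bezout coefficients s = -7, t = 156.
Result: 802 · (-7) + 36 · (156) = 2.

gcd(802, 36) = 2; s = -7, t = 156 (check: 802·(-7) + 36·156 = 2).


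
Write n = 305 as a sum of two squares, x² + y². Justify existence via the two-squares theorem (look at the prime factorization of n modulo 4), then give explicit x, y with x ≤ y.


Step 1: Factor n = 305 = 5 · 61.
Step 2: Check the mod-4 condition on each prime factor: 5 ≡ 1 (mod 4), exponent 1; 61 ≡ 1 (mod 4), exponent 1.
All primes ≡ 3 (mod 4) appear to even exponent (or don't appear), so by the two-squares theorem n IS expressible as a sum of two squares.
Step 3: Build a representation. Here n = 5 · 61 is a product of primes ≡ 1 (mod 4). Each prime p ≡ 1 (mod 4) is itself a sum of two squares; find a² by testing p − a² for a perfect square:
  5: 5 − 1² = 4 = 2² ⇒ 5 = 1² + 2².
  61: 61 − 1² = 60, 61 − 2² = 57, 61 − 3² = 52, 61 − 4² = 45, 61 − 5² = 36 = 6² ⇒ 61 = 5² + 6².
  Combine using the Brahmagupta–Fibonacci identity (a² + b²)(c² + d²) = (ac − bd)² + (ad + bc)² = (ac + bd)² + (ad − bc)²:
  5 · 61 = 305: from (1² + 2²)(5² + 6²), take (1·5 − 2·6, 1·6 + 2·5) = (5 − 12, 6 + 10) = (-7, 16); dropping signs (only squares matter) gives (7, 16); check 7² + 16² = 49 + 256 = 305 ✓.
Step 4: Order so x ≤ y and verify: 7² + 16² = 49 + 256 = 305 = n. ✓

n = 305 = 7² + 16² (one valid representation with x ≤ y).


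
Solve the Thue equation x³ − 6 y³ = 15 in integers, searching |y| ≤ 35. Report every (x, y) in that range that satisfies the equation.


The equation is x³ - 6y³ = 15. For fixed y, x³ = 6·y³ + 15, so a solution requires the RHS to be a perfect cube.
Strategy: iterate y from -35 to 35, compute RHS = 6·y³ + 15, and check whether it is a (positive or negative) perfect cube.
Check small values of y:
  y = 0: RHS = 15 is not a perfect cube.
  y = 1: RHS = 21 is not a perfect cube.
  y = -1: RHS = 9 is not a perfect cube.
  y = 2: RHS = 63 is not a perfect cube.
  y = -2: RHS = -33 is not a perfect cube.
  y = 3: RHS = 177 is not a perfect cube.
  y = -3: RHS = -147 is not a perfect cube.
Continuing the search up to |y| = 35 finds no solutions either.
No (x, y) in the scanned range satisfies the equation.

No integer solutions with |y| ≤ 35.


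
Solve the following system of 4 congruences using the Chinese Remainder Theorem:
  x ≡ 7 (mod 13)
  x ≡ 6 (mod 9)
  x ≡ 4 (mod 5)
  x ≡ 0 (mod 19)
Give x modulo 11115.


Product of moduli M = 13 · 9 · 5 · 19 = 11115.
Merge one congruence at a time:
  Start: x ≡ 7 (mod 13).
  Combine with x ≡ 6 (mod 9); new modulus lcm = 117.
    Write x = 7 + 13·t and substitute into x ≡ 6 (mod 9): 13·t ≡ 6 − 7 = -1 (mod 9).
    Reduce coefficients mod 9: 4·t ≡ 8 (mod 9).
    The inverse of 4 mod 9 is 7 (since 4·7 = 28 = 3·9 + 1), so t ≡ 7·8 = 56 ≡ 2 (mod 9).
    Then x = 7 + 13·2 = 33, valid modulo lcm(13, 9) = 117: x ≡ 33 (mod 117).
  Combine with x ≡ 4 (mod 5); new modulus lcm = 585.
    Write x = 33 + 117·t and substitute into x ≡ 4 (mod 5): 117·t ≡ 4 − 33 = -29 (mod 5).
    Reduce coefficients mod 5: 2·t ≡ 1 (mod 5).
    The inverse of 2 mod 5 is 3 (since 2·3 = 6 = 1·5 + 1), so t ≡ 3·1 = 3 ≡ 3 (mod 5).
    Then x = 33 + 117·3 = 384, valid modulo lcm(117, 5) = 585: x ≡ 384 (mod 585).
  Combine with x ≡ 0 (mod 19); new modulus lcm = 11115.
    Write x = 384 + 585·t and substitute into x ≡ 0 (mod 19): 585·t ≡ 0 − 384 = -384 (mod 19).
    Reduce coefficients mod 19: 15·t ≡ 15 (mod 19).
    The inverse of 15 mod 19 is 14 (since 15·14 = 210 = 11·19 + 1), so t ≡ 14·15 = 210 ≡ 1 (mod 19).
    Then x = 384 + 585·1 = 969, valid modulo lcm(585, 19) = 11115: x ≡ 969 (mod 11115).
Verify against each original: 969 mod 13 = 7, 969 mod 9 = 6, 969 mod 5 = 4, 969 mod 19 = 0.

x ≡ 969 (mod 11115).


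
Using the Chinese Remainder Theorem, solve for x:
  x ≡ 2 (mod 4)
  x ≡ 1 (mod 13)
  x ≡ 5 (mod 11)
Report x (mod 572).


Moduli 4, 13, 11 are pairwise coprime; by CRT there is a unique solution modulo M = 4 · 13 · 11 = 572.
Solve pairwise, accumulating the modulus:
  Start with x ≡ 2 (mod 4).
  Combine with x ≡ 1 (mod 13): since gcd(4, 13) = 1, we get a unique residue mod 52.
    Write x = 2 + 4·t and substitute into x ≡ 1 (mod 13): 4·t ≡ 1 − 2 = -1 (mod 13).
    Reduce coefficients mod 13: 4·t ≡ 12 (mod 13).
    The inverse of 4 mod 13 is 10 (since 4·10 = 40 = 3·13 + 1), so t ≡ 10·12 = 120 ≡ 3 (mod 13).
    Then x = 2 + 4·3 = 14, valid modulo lcm(4, 13) = 52: x ≡ 14 (mod 52).
  Combine with x ≡ 5 (mod 11): since gcd(52, 11) = 1, we get a unique residue mod 572.
    Write x = 14 + 52·t and substitute into x ≡ 5 (mod 11): 52·t ≡ 5 − 14 = -9 (mod 11).
    Reduce coefficients mod 11: 8·t ≡ 2 (mod 11).
    The inverse of 8 mod 11 is 7 (since 8·7 = 56 = 5·11 + 1), so t ≡ 7·2 = 14 ≡ 3 (mod 11).
    Then x = 14 + 52·3 = 170, valid modulo lcm(52, 11) = 572: x ≡ 170 (mod 572).
Verify: 170 mod 4 = 2 ✓, 170 mod 13 = 1 ✓, 170 mod 11 = 5 ✓.

x ≡ 170 (mod 572).


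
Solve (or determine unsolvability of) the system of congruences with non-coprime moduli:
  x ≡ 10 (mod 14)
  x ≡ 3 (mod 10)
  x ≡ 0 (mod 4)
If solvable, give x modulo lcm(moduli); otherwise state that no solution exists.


Moduli 14, 10, 4 are not pairwise coprime, so CRT works modulo lcm(m_i) when all pairwise compatibility conditions hold.
Pairwise compatibility: gcd(m_i, m_j) must divide a_i - a_j for every pair.
Merge one congruence at a time:
  Start: x ≡ 10 (mod 14).
  Combine with x ≡ 3 (mod 10): gcd(14, 10) = 2, and 3 - 10 = -7 is NOT divisible by 2.
    ⇒ system is inconsistent (no integer solution).

No solution (the system is inconsistent).


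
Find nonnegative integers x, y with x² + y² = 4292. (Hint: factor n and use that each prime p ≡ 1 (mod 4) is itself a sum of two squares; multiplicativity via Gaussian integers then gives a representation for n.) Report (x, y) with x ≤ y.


Step 1: Factor n = 4292 = 2^2 · 29 · 37.
Step 2: Check the mod-4 condition on each prime factor: 2 = 2 (special); 29 ≡ 1 (mod 4), exponent 1; 37 ≡ 1 (mod 4), exponent 1.
All primes ≡ 3 (mod 4) appear to even exponent (or don't appear), so by the two-squares theorem n IS expressible as a sum of two squares.
Step 3: Build a representation. Group n = k² · m with k = 2 and m = 29 · 37 = 1073 (a product of primes ≡ 1 (mod 4)); a representation of m scales to one of n via (k·x)² + (k·y)² = k²(x² + y²). Each prime p ≡ 1 (mod 4) is itself a sum of two squares; find a² by testing p − a² for a perfect square:
  29: 29 − 1² = 28, 29 − 2² = 25 = 5² ⇒ 29 = 2² + 5².
  37: 37 − 1² = 36 = 6² ⇒ 37 = 1² + 6².
  Combine using the Brahmagupta–Fibonacci identity (a² + b²)(c² + d²) = (ac − bd)² + (ad + bc)² = (ac + bd)² + (ad − bc)²:
  29 · 37 = 1073: from (2² + 5²)(1² + 6²), take (2·1 − 5·6, 2·6 + 5·1) = (2 − 30, 12 + 5) = (-28, 17); dropping signs (only squares matter) gives (28, 17); check 28² + 17² = 784 + 289 = 1073 ✓.
  Scale by k = 2: (2·28, 2·17) = (56, 34).
Step 4: Order so x ≤ y and verify: 34² + 56² = 1156 + 3136 = 4292 = n. ✓

n = 4292 = 34² + 56² (one valid representation with x ≤ y).


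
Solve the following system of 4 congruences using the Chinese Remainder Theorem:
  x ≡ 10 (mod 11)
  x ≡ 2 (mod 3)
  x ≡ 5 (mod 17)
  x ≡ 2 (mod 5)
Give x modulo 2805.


Product of moduli M = 11 · 3 · 17 · 5 = 2805.
Merge one congruence at a time:
  Start: x ≡ 10 (mod 11).
  Combine with x ≡ 2 (mod 3); new modulus lcm = 33.
    Write x = 10 + 11·t and substitute into x ≡ 2 (mod 3): 11·t ≡ 2 − 10 = -8 (mod 3).
    Reduce coefficients mod 3: 2·t ≡ 1 (mod 3).
    The inverse of 2 mod 3 is 2 (since 2·2 = 4 = 1·3 + 1), so t ≡ 2·1 = 2 ≡ 2 (mod 3).
    Then x = 10 + 11·2 = 32, valid modulo lcm(11, 3) = 33: x ≡ 32 (mod 33).
  Combine with x ≡ 5 (mod 17); new modulus lcm = 561.
    Write x = 32 + 33·t and substitute into x ≡ 5 (mod 17): 33·t ≡ 5 − 32 = -27 (mod 17).
    Reduce coefficients mod 17: 16·t ≡ 7 (mod 17).
    The inverse of 16 mod 17 is 16 (since 16·16 = 256 = 15·17 + 1), so t ≡ 16·7 = 112 ≡ 10 (mod 17).
    Then x = 32 + 33·10 = 362, valid modulo lcm(33, 17) = 561: x ≡ 362 (mod 561).
  Combine with x ≡ 2 (mod 5); new modulus lcm = 2805.
    Write x = 362 + 561·t and substitute into x ≡ 2 (mod 5): 561·t ≡ 2 − 362 = -360 (mod 5).
    Reduce coefficients mod 5: 1·t ≡ 0 (mod 5).
    So t ≡ 0 (mod 5).
    Then x = 362 + 561·0 = 362, valid modulo lcm(561, 5) = 2805: x ≡ 362 (mod 2805).
Verify against each original: 362 mod 11 = 10, 362 mod 3 = 2, 362 mod 17 = 5, 362 mod 5 = 2.

x ≡ 362 (mod 2805).


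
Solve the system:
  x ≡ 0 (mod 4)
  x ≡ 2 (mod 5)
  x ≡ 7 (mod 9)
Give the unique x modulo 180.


Moduli 4, 5, 9 are pairwise coprime; by CRT there is a unique solution modulo M = 4 · 5 · 9 = 180.
Solve pairwise, accumulating the modulus:
  Start with x ≡ 0 (mod 4).
  Combine with x ≡ 2 (mod 5): since gcd(4, 5) = 1, we get a unique residue mod 20.
    Write x = 0 + 4·t and substitute into x ≡ 2 (mod 5): 4·t ≡ 2 − 0 = 2 (mod 5).
    The inverse of 4 mod 5 is 4 (since 4·4 = 16 = 3·5 + 1), so t ≡ 4·2 = 8 ≡ 3 (mod 5).
    Then x = 0 + 4·3 = 12, valid modulo lcm(4, 5) = 20: x ≡ 12 (mod 20).
  Combine with x ≡ 7 (mod 9): since gcd(20, 9) = 1, we get a unique residue mod 180.
    Write x = 12 + 20·t and substitute into x ≡ 7 (mod 9): 20·t ≡ 7 − 12 = -5 (mod 9).
    Reduce coefficients mod 9: 2·t ≡ 4 (mod 9).
    The inverse of 2 mod 9 is 5 (since 2·5 = 10 = 1·9 + 1), so t ≡ 5·4 = 20 ≡ 2 (mod 9).
    Then x = 12 + 20·2 = 52, valid modulo lcm(20, 9) = 180: x ≡ 52 (mod 180).
Verify: 52 mod 4 = 0 ✓, 52 mod 5 = 2 ✓, 52 mod 9 = 7 ✓.

x ≡ 52 (mod 180).


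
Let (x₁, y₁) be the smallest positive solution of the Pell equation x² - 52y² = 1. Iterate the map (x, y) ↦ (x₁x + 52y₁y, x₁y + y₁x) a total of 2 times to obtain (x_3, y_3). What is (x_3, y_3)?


Step 1: Find the fundamental solution (x₁, y₁) of x² - 52y² = 1.
  Expand √52 as a continued fraction. a₀ = ⌊√52⌋ = 7; iterate m_{k+1} = d_k·a_k − m_k, d_{k+1} = (52 − m_{k+1}²)/d_k, a_{k+1} = ⌊(a₀ + m_{k+1})/d_{k+1}⌋ (starting m₀ = 0, d₀ = 1), with convergents p_k = a_k·p_{k-1} + p_{k-2}, q_k = a_k·q_{k-1} + q_{k-2} (p₋₁ = 1, q₋₁ = 0):
  k = 0: a₀ = 7; p₀/q₀ = 7/1; p₀² − 52·q₀² = 49 − 52 = -3.
  k = 1: m = 7, d = 3, a = ⌊(7 + 7)/3⌋ = 4; p/q = (4·7 + 1)/(4·1 + 0) = 29/4; p² − 52·q² = 841 − 832 = 9.
  k = 2: m = 5, d = 9, a = ⌊(7 + 5)/9⌋ = 1; p/q = (1·29 + 7)/(1·4 + 1) = 36/5; p² − 52·q² = 1296 − 1300 = -4.
  k = 3: m = 4, d = 4, a = ⌊(7 + 4)/4⌋ = 2; p/q = (2·36 + 29)/(2·5 + 4) = 101/14; p² − 52·q² = 10201 − 10192 = 9.
  k = 4: m = 4, d = 9, a = ⌊(7 + 4)/9⌋ = 1; p/q = (1·101 + 36)/(1·14 + 5) = 137/19; p² − 52·q² = 18769 − 18772 = -3.
  k = 5: m = 5, d = 3, a = ⌊(7 + 5)/3⌋ = 4; p/q = (4·137 + 101)/(4·19 + 14) = 649/90; p² − 52·q² = 421201 − 421200 = 1.
  The first convergent with p² − 52·q² = 1 gives the fundamental solution (x₁, y₁) = (649, 90).
Step 2: Apply the recurrence (x_{n+1}, y_{n+1}) = (x₁x_n + 52y₁y_n, x₁y_n + y₁x_n) repeatedly.
  From (x_1, y_1) = (649, 90): x_2 = 649·649 + 52·90·90 = 842401; y_2 = 649·90 + 90·649 = 116820.
  From (x_2, y_2) = (842401, 116820): x_3 = 649·842401 + 52·90·116820 = 1093435849; y_3 = 649·116820 + 90·842401 = 151632270.
Step 3: Verify x_3² - 52·y_3² = 1195601955878350801 - 1195601955878350800 = 1 (should be 1). ✓

(x_1, y_1) = (649, 90); (x_3, y_3) = (1093435849, 151632270).


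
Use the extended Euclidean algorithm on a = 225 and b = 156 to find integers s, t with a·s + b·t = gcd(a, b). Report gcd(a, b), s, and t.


Euclidean algorithm on (225, 156) — divide until remainder is 0:
  225 = 1 · 156 + 69
  156 = 2 · 69 + 18
  69 = 3 · 18 + 15
  18 = 1 · 15 + 3
  15 = 5 · 3 + 0
gcd(225, 156) = 3.
Track Bezout coefficients alongside the remainders: start with r₀ = 225 = a·1 + b·0 (s = 1, t = 0) and r₁ = 156 = a·0 + b·1 (s = 0, t = 1); each new remainder r_{k+1} = r_{k-1} − q_k·r_k inherits s_{k+1} = s_{k-1} − q_k·s_k, t_{k+1} = t_{k-1} − q_k·t_k, so r_k = a·s_k + b·t_k at every step:
  q = 1: r = 69, s = 1 − 1·0 = 1, t = 0 − 1·1 = -1  (check: 225·1 + 156·(-1) = 69)
  q = 2: r = 18, s = 0 − 2·1 = -2, t = 1 − 2·(-1) = 3  (check: 225·(-2) + 156·3 = 18)
  q = 3: r = 15, s = 1 − 3·(-2) = 7, t = -1 − 3·3 = -10  (check: 225·7 + 156·(-10) = 15)
  q = 1: r = 3, s = -2 − 1·7 = -9, t = 3 − 1·(-10) = 13  (check: 225·(-9) + 156·13 = 3)
The row with r = 3 (the gcd) gives the Bezout coefficients s = -9, t = 13.
Result: 225 · (-9) + 156 · (13) = 3.

gcd(225, 156) = 3; s = -9, t = 13 (check: 225·(-9) + 156·13 = 3).
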